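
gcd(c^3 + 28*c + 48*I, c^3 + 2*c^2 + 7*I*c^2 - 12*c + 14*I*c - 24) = c + 4*I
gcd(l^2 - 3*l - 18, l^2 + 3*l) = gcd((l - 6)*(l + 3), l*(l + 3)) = l + 3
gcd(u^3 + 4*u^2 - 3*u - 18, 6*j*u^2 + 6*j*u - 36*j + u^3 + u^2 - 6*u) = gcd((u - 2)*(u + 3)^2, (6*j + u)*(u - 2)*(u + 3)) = u^2 + u - 6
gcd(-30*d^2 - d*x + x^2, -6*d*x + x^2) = -6*d + x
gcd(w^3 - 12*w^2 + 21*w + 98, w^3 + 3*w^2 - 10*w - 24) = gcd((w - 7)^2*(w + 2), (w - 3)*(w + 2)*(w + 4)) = w + 2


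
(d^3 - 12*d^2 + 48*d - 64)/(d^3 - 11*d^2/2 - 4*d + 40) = 2*(d - 4)/(2*d + 5)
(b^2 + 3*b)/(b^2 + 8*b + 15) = b/(b + 5)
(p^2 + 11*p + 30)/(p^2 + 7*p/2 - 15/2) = 2*(p + 6)/(2*p - 3)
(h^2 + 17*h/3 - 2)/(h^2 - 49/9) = 3*(3*h^2 + 17*h - 6)/(9*h^2 - 49)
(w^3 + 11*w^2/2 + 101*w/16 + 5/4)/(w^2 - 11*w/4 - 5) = (w^2 + 17*w/4 + 1)/(w - 4)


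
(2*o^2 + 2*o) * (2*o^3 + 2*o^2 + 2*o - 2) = 4*o^5 + 8*o^4 + 8*o^3 - 4*o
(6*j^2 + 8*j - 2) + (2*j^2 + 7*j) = 8*j^2 + 15*j - 2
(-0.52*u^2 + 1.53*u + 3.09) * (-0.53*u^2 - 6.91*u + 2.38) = 0.2756*u^4 + 2.7823*u^3 - 13.4476*u^2 - 17.7105*u + 7.3542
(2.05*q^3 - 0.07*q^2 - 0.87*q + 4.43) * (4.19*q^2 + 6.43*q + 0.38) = 8.5895*q^5 + 12.8882*q^4 - 3.3164*q^3 + 12.941*q^2 + 28.1543*q + 1.6834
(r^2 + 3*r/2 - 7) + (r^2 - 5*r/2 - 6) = 2*r^2 - r - 13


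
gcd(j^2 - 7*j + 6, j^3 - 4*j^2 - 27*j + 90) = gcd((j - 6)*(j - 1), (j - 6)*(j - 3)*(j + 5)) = j - 6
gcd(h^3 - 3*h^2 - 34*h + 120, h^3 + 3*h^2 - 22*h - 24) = h^2 + 2*h - 24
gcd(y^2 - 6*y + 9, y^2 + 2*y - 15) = y - 3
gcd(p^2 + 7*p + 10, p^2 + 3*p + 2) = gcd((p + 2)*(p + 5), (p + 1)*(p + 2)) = p + 2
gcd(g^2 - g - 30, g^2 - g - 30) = g^2 - g - 30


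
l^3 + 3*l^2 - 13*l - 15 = (l - 3)*(l + 1)*(l + 5)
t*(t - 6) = t^2 - 6*t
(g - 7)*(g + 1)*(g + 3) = g^3 - 3*g^2 - 25*g - 21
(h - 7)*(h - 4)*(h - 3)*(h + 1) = h^4 - 13*h^3 + 47*h^2 - 23*h - 84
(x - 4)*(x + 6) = x^2 + 2*x - 24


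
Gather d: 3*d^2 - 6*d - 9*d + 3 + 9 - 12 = 3*d^2 - 15*d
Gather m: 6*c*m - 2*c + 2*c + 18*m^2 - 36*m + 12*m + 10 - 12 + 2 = 18*m^2 + m*(6*c - 24)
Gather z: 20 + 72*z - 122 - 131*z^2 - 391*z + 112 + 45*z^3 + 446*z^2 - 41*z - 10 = 45*z^3 + 315*z^2 - 360*z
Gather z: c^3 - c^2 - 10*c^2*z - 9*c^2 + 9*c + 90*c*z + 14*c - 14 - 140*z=c^3 - 10*c^2 + 23*c + z*(-10*c^2 + 90*c - 140) - 14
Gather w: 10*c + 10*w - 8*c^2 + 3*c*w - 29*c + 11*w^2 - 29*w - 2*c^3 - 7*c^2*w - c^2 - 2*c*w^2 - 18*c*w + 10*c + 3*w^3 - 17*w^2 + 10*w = -2*c^3 - 9*c^2 - 9*c + 3*w^3 + w^2*(-2*c - 6) + w*(-7*c^2 - 15*c - 9)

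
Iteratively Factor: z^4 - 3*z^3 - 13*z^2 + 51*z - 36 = (z + 4)*(z^3 - 7*z^2 + 15*z - 9) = (z - 3)*(z + 4)*(z^2 - 4*z + 3) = (z - 3)*(z - 1)*(z + 4)*(z - 3)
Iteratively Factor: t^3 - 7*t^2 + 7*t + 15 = (t - 3)*(t^2 - 4*t - 5) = (t - 3)*(t + 1)*(t - 5)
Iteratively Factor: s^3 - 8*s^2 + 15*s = (s - 5)*(s^2 - 3*s) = (s - 5)*(s - 3)*(s)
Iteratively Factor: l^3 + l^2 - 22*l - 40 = (l + 2)*(l^2 - l - 20) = (l - 5)*(l + 2)*(l + 4)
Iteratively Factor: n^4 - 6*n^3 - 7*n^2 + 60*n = (n - 4)*(n^3 - 2*n^2 - 15*n) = (n - 5)*(n - 4)*(n^2 + 3*n) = n*(n - 5)*(n - 4)*(n + 3)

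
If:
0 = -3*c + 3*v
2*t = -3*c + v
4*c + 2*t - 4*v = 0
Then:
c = 0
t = 0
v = 0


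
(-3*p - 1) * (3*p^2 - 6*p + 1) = -9*p^3 + 15*p^2 + 3*p - 1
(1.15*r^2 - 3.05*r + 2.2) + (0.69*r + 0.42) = 1.15*r^2 - 2.36*r + 2.62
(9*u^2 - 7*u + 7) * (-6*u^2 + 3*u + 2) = -54*u^4 + 69*u^3 - 45*u^2 + 7*u + 14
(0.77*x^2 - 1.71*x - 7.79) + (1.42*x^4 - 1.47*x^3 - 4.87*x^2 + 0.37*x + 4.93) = 1.42*x^4 - 1.47*x^3 - 4.1*x^2 - 1.34*x - 2.86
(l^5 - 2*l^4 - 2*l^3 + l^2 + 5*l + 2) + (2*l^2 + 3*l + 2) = l^5 - 2*l^4 - 2*l^3 + 3*l^2 + 8*l + 4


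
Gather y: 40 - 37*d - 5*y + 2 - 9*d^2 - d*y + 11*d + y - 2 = -9*d^2 - 26*d + y*(-d - 4) + 40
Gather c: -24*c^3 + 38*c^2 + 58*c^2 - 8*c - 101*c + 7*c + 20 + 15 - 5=-24*c^3 + 96*c^2 - 102*c + 30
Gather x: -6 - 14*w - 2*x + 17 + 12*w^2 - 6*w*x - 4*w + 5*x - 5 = 12*w^2 - 18*w + x*(3 - 6*w) + 6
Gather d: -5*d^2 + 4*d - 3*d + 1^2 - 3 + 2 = -5*d^2 + d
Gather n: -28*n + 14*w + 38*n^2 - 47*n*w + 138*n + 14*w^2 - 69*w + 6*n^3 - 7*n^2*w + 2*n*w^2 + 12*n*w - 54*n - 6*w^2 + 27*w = 6*n^3 + n^2*(38 - 7*w) + n*(2*w^2 - 35*w + 56) + 8*w^2 - 28*w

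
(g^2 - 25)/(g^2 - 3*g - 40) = (g - 5)/(g - 8)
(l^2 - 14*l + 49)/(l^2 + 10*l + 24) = (l^2 - 14*l + 49)/(l^2 + 10*l + 24)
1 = 1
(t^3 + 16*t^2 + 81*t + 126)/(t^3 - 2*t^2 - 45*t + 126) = (t^2 + 9*t + 18)/(t^2 - 9*t + 18)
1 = 1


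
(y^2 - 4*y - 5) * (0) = 0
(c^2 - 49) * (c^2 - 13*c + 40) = c^4 - 13*c^3 - 9*c^2 + 637*c - 1960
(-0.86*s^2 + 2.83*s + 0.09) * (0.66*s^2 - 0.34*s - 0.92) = -0.5676*s^4 + 2.1602*s^3 - 0.1116*s^2 - 2.6342*s - 0.0828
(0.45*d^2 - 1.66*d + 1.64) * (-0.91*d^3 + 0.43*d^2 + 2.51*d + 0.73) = -0.4095*d^5 + 1.7041*d^4 - 1.0767*d^3 - 3.1329*d^2 + 2.9046*d + 1.1972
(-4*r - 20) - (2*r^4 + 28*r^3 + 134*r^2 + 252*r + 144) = -2*r^4 - 28*r^3 - 134*r^2 - 256*r - 164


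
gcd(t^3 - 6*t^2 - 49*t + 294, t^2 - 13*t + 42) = t^2 - 13*t + 42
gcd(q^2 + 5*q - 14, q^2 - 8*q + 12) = q - 2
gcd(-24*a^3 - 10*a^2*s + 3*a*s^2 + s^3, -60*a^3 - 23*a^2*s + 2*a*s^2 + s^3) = 4*a + s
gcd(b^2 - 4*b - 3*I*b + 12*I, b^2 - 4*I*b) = 1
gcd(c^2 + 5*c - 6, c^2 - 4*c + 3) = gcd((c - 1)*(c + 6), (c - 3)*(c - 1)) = c - 1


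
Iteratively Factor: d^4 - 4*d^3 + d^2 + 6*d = (d - 2)*(d^3 - 2*d^2 - 3*d) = (d - 2)*(d + 1)*(d^2 - 3*d) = (d - 3)*(d - 2)*(d + 1)*(d)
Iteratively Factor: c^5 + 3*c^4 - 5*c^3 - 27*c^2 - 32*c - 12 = (c + 2)*(c^4 + c^3 - 7*c^2 - 13*c - 6) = (c + 1)*(c + 2)*(c^3 - 7*c - 6) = (c + 1)^2*(c + 2)*(c^2 - c - 6) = (c + 1)^2*(c + 2)^2*(c - 3)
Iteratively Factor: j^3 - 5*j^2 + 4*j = (j)*(j^2 - 5*j + 4) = j*(j - 4)*(j - 1)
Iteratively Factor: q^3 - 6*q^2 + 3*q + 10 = (q - 5)*(q^2 - q - 2) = (q - 5)*(q + 1)*(q - 2)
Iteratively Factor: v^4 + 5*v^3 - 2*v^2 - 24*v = (v + 4)*(v^3 + v^2 - 6*v) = v*(v + 4)*(v^2 + v - 6) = v*(v + 3)*(v + 4)*(v - 2)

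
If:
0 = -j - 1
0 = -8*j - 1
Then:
No Solution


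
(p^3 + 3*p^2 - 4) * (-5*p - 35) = -5*p^4 - 50*p^3 - 105*p^2 + 20*p + 140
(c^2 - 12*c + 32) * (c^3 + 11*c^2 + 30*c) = c^5 - c^4 - 70*c^3 - 8*c^2 + 960*c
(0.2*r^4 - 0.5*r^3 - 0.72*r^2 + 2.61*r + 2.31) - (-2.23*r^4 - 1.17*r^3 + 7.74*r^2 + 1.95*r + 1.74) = 2.43*r^4 + 0.67*r^3 - 8.46*r^2 + 0.66*r + 0.57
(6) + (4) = 10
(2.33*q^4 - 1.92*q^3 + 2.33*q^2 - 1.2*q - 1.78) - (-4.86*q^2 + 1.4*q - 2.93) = 2.33*q^4 - 1.92*q^3 + 7.19*q^2 - 2.6*q + 1.15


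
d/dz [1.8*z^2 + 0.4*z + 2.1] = 3.6*z + 0.4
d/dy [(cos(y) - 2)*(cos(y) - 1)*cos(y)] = (-3*cos(y)^2 + 6*cos(y) - 2)*sin(y)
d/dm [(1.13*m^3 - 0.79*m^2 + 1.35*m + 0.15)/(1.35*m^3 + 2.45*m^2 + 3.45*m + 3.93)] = (3.835*m^4 + 4.152*m^3 + 6.6822*m^2 - 6.9444*m + 4.788)/(1.8225*m^6 + 6.615*m^5 + 15.3175*m^4 + 27.516*m^3 + 31.1595*m^2 + 27.117*m + 15.4449)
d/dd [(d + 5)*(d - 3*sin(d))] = d - (d + 5)*(3*cos(d) - 1) - 3*sin(d)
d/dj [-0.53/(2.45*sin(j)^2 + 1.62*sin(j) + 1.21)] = (2.597*sin(j) + 0.8586)*cos(j)/(2.45*sin(j)^2 + 1.62*sin(j) + 1.21)^2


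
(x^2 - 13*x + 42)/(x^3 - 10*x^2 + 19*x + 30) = (x - 7)/(x^2 - 4*x - 5)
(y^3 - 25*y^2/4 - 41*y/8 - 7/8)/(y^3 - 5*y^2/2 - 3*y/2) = (4*y^2 - 27*y - 7)/(4*y*(y - 3))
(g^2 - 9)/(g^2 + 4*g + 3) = (g - 3)/(g + 1)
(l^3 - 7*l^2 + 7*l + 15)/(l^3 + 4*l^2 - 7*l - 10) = (l^2 - 8*l + 15)/(l^2 + 3*l - 10)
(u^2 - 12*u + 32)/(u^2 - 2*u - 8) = (u - 8)/(u + 2)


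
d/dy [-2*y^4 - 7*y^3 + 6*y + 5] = -8*y^3 - 21*y^2 + 6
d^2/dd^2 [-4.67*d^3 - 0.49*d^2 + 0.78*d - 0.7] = -28.02*d - 0.98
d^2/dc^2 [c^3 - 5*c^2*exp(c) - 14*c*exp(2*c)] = -5*c^2*exp(c) - 56*c*exp(2*c) - 20*c*exp(c) + 6*c - 56*exp(2*c) - 10*exp(c)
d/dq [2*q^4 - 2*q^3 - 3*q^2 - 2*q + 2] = 8*q^3 - 6*q^2 - 6*q - 2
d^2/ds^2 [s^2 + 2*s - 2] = 2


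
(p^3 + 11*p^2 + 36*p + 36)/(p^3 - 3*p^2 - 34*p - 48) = (p + 6)/(p - 8)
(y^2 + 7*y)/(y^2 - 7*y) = (y + 7)/(y - 7)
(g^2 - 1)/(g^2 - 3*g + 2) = (g + 1)/(g - 2)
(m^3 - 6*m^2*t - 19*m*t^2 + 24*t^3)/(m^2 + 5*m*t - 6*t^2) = (m^2 - 5*m*t - 24*t^2)/(m + 6*t)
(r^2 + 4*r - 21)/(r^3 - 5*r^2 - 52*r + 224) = (r - 3)/(r^2 - 12*r + 32)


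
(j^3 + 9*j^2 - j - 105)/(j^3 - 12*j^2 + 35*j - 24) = (j^2 + 12*j + 35)/(j^2 - 9*j + 8)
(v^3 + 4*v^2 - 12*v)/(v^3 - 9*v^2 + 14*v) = (v + 6)/(v - 7)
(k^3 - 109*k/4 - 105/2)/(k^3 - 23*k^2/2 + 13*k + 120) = (k + 7/2)/(k - 8)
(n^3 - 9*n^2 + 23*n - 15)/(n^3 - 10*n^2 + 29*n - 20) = (n - 3)/(n - 4)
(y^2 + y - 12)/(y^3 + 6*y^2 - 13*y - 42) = (y + 4)/(y^2 + 9*y + 14)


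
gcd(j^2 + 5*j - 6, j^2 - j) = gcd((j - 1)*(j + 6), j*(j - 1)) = j - 1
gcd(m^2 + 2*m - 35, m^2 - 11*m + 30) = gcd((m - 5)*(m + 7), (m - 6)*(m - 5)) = m - 5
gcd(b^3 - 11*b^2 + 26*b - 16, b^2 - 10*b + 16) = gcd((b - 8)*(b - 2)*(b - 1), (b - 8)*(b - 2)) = b^2 - 10*b + 16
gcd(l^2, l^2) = l^2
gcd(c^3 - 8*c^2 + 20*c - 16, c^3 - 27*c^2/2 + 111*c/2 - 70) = c - 4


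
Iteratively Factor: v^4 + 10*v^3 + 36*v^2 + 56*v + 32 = (v + 2)*(v^3 + 8*v^2 + 20*v + 16) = (v + 2)^2*(v^2 + 6*v + 8) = (v + 2)^2*(v + 4)*(v + 2)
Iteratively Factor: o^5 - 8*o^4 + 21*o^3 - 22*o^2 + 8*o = (o - 4)*(o^4 - 4*o^3 + 5*o^2 - 2*o) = (o - 4)*(o - 1)*(o^3 - 3*o^2 + 2*o) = (o - 4)*(o - 1)^2*(o^2 - 2*o) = (o - 4)*(o - 2)*(o - 1)^2*(o)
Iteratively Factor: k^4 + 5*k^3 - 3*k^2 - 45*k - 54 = (k + 2)*(k^3 + 3*k^2 - 9*k - 27) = (k + 2)*(k + 3)*(k^2 - 9) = (k + 2)*(k + 3)^2*(k - 3)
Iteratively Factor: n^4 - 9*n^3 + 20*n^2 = (n)*(n^3 - 9*n^2 + 20*n) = n^2*(n^2 - 9*n + 20) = n^2*(n - 5)*(n - 4)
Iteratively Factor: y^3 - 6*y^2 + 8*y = (y - 4)*(y^2 - 2*y) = (y - 4)*(y - 2)*(y)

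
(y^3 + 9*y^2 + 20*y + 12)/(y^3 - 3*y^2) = (y^3 + 9*y^2 + 20*y + 12)/(y^2*(y - 3))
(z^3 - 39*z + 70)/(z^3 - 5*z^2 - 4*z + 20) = (z + 7)/(z + 2)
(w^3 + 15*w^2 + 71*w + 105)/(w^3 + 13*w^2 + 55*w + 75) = (w + 7)/(w + 5)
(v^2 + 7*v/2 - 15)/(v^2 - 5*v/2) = (v + 6)/v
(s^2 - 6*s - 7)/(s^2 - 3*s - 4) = (s - 7)/(s - 4)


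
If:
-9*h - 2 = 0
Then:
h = -2/9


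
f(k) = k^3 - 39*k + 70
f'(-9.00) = 204.00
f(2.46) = -11.05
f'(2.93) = -13.25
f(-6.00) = 88.00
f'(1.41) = -33.04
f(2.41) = -9.99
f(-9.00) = -308.00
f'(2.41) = -21.58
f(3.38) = -23.21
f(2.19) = -4.91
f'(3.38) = -4.73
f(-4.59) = 152.31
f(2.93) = -19.12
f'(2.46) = -20.85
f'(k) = 3*k^2 - 39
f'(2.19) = -24.61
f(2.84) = -17.85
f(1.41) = 17.81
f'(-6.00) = 69.00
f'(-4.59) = 24.20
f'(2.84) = -14.80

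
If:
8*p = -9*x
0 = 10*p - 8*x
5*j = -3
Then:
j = -3/5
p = 0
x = 0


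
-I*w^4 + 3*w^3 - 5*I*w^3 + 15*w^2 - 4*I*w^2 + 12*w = w*(w + 4)*(w + 3*I)*(-I*w - I)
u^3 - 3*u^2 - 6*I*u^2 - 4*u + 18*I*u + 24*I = (u - 4)*(u + 1)*(u - 6*I)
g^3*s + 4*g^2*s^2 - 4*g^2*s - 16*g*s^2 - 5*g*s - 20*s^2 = (g - 5)*(g + 4*s)*(g*s + s)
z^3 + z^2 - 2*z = z*(z - 1)*(z + 2)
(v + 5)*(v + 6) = v^2 + 11*v + 30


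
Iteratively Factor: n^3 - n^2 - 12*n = (n - 4)*(n^2 + 3*n) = n*(n - 4)*(n + 3)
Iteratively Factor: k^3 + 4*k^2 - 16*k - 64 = (k + 4)*(k^2 - 16) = (k - 4)*(k + 4)*(k + 4)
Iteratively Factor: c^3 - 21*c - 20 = (c + 1)*(c^2 - c - 20) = (c - 5)*(c + 1)*(c + 4)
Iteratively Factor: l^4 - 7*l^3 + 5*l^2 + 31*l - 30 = (l + 2)*(l^3 - 9*l^2 + 23*l - 15) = (l - 1)*(l + 2)*(l^2 - 8*l + 15) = (l - 3)*(l - 1)*(l + 2)*(l - 5)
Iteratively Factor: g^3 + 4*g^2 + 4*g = (g)*(g^2 + 4*g + 4) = g*(g + 2)*(g + 2)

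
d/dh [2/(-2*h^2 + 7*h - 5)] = 2*(4*h - 7)/(2*h^2 - 7*h + 5)^2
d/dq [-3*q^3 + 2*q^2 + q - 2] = -9*q^2 + 4*q + 1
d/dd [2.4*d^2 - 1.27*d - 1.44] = 4.8*d - 1.27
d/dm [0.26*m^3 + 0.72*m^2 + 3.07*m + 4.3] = 0.78*m^2 + 1.44*m + 3.07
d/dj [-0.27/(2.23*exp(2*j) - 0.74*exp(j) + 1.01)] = (1.2042*exp(j) - 0.1998)*exp(j)/(2.23*exp(2*j) - 0.74*exp(j) + 1.01)^2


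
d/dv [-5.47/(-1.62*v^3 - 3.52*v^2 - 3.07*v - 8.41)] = (-26.5842*v^2 - 38.5088*v - 16.7929)/(1.62*v^3 + 3.52*v^2 + 3.07*v + 8.41)^2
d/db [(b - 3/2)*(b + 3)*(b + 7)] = 3*b^2 + 17*b + 6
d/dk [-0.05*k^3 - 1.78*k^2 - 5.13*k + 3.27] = -0.15*k^2 - 3.56*k - 5.13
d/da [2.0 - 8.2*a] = -8.20000000000000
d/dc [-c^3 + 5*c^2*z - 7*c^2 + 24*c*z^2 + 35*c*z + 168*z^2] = -3*c^2 + 10*c*z - 14*c + 24*z^2 + 35*z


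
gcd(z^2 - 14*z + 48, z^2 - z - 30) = z - 6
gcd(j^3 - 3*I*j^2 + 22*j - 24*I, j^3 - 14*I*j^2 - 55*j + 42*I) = j^2 - 7*I*j - 6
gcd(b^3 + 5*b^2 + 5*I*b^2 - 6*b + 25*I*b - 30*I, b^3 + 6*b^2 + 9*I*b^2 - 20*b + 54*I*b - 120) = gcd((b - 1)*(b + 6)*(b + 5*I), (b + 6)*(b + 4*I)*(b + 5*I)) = b^2 + b*(6 + 5*I) + 30*I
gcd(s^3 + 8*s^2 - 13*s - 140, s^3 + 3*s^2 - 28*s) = s^2 + 3*s - 28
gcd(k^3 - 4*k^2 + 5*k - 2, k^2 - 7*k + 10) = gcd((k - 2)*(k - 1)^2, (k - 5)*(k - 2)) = k - 2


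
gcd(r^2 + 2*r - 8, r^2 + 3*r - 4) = r + 4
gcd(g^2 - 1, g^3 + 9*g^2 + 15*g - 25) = g - 1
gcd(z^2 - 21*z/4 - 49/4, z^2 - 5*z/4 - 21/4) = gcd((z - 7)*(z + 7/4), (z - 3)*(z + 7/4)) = z + 7/4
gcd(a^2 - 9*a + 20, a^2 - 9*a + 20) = a^2 - 9*a + 20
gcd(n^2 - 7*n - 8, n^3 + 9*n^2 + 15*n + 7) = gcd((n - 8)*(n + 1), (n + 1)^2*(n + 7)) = n + 1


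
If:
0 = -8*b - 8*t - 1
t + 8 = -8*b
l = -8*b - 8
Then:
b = -9/8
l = 1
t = 1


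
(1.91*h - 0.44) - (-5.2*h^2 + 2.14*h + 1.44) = 5.2*h^2 - 0.23*h - 1.88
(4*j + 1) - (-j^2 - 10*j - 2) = j^2 + 14*j + 3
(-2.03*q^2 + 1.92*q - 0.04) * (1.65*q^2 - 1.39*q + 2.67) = -3.3495*q^4 + 5.9897*q^3 - 8.1549*q^2 + 5.182*q - 0.1068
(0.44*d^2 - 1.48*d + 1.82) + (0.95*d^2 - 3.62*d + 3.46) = 1.39*d^2 - 5.1*d + 5.28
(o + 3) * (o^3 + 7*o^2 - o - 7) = o^4 + 10*o^3 + 20*o^2 - 10*o - 21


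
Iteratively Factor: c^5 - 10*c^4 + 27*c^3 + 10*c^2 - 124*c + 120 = (c - 5)*(c^4 - 5*c^3 + 2*c^2 + 20*c - 24) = (c - 5)*(c - 2)*(c^3 - 3*c^2 - 4*c + 12) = (c - 5)*(c - 3)*(c - 2)*(c^2 - 4) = (c - 5)*(c - 3)*(c - 2)*(c + 2)*(c - 2)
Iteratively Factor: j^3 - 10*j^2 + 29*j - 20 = (j - 5)*(j^2 - 5*j + 4) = (j - 5)*(j - 1)*(j - 4)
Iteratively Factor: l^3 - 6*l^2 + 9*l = (l)*(l^2 - 6*l + 9) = l*(l - 3)*(l - 3)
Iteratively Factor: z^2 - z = (z)*(z - 1)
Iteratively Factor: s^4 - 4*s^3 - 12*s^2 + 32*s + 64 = (s - 4)*(s^3 - 12*s - 16) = (s - 4)*(s + 2)*(s^2 - 2*s - 8) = (s - 4)*(s + 2)^2*(s - 4)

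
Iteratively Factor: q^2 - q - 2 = (q - 2)*(q + 1)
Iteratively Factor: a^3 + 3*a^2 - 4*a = (a)*(a^2 + 3*a - 4) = a*(a - 1)*(a + 4)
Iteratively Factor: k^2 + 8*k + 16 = (k + 4)*(k + 4)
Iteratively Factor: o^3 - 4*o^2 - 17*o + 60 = (o + 4)*(o^2 - 8*o + 15) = (o - 3)*(o + 4)*(o - 5)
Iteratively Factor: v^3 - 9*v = (v)*(v^2 - 9) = v*(v - 3)*(v + 3)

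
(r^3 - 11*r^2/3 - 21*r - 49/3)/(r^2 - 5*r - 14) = (3*r^2 + 10*r + 7)/(3*(r + 2))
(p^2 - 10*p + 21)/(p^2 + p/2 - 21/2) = 2*(p - 7)/(2*p + 7)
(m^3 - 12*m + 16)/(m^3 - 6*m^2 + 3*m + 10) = (m^2 + 2*m - 8)/(m^2 - 4*m - 5)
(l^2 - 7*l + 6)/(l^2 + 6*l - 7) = (l - 6)/(l + 7)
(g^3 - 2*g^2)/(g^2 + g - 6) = g^2/(g + 3)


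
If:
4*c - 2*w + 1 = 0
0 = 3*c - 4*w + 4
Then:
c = 2/5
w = 13/10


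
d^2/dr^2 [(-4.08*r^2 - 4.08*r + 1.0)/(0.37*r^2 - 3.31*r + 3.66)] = (-8.88178419700125e-16*r^4 - 11.110656*r^3 + 33.972216*r^2 + 25.802616*r - 188.959432)/(0.050653*r^6 - 1.359417*r^5 + 13.664433*r^4 - 63.159103*r^3 + 135.167094*r^2 - 133.018308*r + 49.027896)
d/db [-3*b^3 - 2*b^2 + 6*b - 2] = -9*b^2 - 4*b + 6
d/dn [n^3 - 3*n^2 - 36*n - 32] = 3*n^2 - 6*n - 36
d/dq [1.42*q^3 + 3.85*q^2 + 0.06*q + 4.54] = 4.26*q^2 + 7.7*q + 0.06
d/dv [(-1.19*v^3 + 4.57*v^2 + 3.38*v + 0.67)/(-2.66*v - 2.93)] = (6.3308*v^3 - 1.6961*v^2 - 26.7802*v - 8.1212)/(7.0756*v^2 + 15.5876*v + 8.5849)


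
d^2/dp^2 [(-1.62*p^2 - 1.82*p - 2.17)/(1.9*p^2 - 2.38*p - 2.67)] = (-7.105427357601e-15*p^4 - 27.79168*p^3 - 96.31176*p^2 + 3.47928*p - 46.567208)/(6.859*p^6 - 25.7754*p^5 + 3.37098*p^4 + 58.961168*p^3 - 4.73711400000001*p^2 - 50.900346*p - 19.034163)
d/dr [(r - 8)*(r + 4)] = 2*r - 4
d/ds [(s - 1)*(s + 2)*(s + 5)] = 3*s^2 + 12*s + 3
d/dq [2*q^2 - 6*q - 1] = 4*q - 6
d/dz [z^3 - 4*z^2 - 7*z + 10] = 3*z^2 - 8*z - 7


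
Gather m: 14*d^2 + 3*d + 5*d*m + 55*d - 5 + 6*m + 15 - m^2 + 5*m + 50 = 14*d^2 + 58*d - m^2 + m*(5*d + 11) + 60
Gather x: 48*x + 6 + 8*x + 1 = 56*x + 7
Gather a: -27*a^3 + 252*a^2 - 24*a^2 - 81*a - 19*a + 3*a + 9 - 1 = -27*a^3 + 228*a^2 - 97*a + 8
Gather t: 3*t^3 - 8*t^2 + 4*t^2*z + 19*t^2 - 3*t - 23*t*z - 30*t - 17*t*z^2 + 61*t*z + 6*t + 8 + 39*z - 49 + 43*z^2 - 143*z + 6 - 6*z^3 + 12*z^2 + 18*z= 3*t^3 + t^2*(4*z + 11) + t*(-17*z^2 + 38*z - 27) - 6*z^3 + 55*z^2 - 86*z - 35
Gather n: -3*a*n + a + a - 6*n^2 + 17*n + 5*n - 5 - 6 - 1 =2*a - 6*n^2 + n*(22 - 3*a) - 12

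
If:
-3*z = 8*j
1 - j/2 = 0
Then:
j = 2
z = -16/3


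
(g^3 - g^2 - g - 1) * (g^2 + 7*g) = g^5 + 6*g^4 - 8*g^3 - 8*g^2 - 7*g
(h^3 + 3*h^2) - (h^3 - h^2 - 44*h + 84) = 4*h^2 + 44*h - 84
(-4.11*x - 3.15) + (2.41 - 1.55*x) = -5.66*x - 0.74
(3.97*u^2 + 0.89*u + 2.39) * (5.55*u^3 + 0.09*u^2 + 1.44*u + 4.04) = 22.0335*u^5 + 5.2968*u^4 + 19.0614*u^3 + 17.5355*u^2 + 7.0372*u + 9.6556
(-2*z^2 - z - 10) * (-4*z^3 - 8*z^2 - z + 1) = 8*z^5 + 20*z^4 + 50*z^3 + 79*z^2 + 9*z - 10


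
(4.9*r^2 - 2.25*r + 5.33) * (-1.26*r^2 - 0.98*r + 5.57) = -6.174*r^4 - 1.967*r^3 + 22.7822*r^2 - 17.7559*r + 29.6881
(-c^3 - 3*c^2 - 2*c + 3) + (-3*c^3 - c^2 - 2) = -4*c^3 - 4*c^2 - 2*c + 1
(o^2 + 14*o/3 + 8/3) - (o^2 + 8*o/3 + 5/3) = 2*o + 1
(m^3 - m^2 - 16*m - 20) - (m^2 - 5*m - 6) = m^3 - 2*m^2 - 11*m - 14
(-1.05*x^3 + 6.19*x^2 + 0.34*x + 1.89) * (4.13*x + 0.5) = -4.3365*x^4 + 25.0397*x^3 + 4.4992*x^2 + 7.9757*x + 0.945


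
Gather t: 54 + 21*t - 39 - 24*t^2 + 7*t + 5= -24*t^2 + 28*t + 20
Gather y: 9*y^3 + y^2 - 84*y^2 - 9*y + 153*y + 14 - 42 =9*y^3 - 83*y^2 + 144*y - 28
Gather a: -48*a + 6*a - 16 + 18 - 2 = -42*a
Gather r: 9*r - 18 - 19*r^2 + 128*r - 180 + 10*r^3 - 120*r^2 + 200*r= 10*r^3 - 139*r^2 + 337*r - 198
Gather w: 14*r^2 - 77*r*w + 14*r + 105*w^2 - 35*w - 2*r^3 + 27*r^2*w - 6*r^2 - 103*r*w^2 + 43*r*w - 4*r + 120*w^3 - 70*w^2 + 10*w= -2*r^3 + 8*r^2 + 10*r + 120*w^3 + w^2*(35 - 103*r) + w*(27*r^2 - 34*r - 25)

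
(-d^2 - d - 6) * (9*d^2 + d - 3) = -9*d^4 - 10*d^3 - 52*d^2 - 3*d + 18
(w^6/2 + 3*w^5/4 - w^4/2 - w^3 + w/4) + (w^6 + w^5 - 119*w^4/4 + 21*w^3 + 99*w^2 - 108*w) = 3*w^6/2 + 7*w^5/4 - 121*w^4/4 + 20*w^3 + 99*w^2 - 431*w/4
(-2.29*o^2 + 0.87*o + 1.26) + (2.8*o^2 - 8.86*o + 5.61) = 0.51*o^2 - 7.99*o + 6.87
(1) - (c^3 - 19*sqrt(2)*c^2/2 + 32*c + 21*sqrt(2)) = -c^3 + 19*sqrt(2)*c^2/2 - 32*c - 21*sqrt(2) + 1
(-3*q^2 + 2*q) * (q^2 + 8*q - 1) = -3*q^4 - 22*q^3 + 19*q^2 - 2*q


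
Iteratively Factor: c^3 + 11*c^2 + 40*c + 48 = (c + 3)*(c^2 + 8*c + 16) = (c + 3)*(c + 4)*(c + 4)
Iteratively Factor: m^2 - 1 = (m - 1)*(m + 1)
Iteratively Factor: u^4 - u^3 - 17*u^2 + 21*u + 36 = (u + 4)*(u^3 - 5*u^2 + 3*u + 9) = (u - 3)*(u + 4)*(u^2 - 2*u - 3) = (u - 3)^2*(u + 4)*(u + 1)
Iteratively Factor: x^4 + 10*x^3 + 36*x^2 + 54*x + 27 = (x + 3)*(x^3 + 7*x^2 + 15*x + 9) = (x + 1)*(x + 3)*(x^2 + 6*x + 9) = (x + 1)*(x + 3)^2*(x + 3)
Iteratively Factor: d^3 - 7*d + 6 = (d - 2)*(d^2 + 2*d - 3) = (d - 2)*(d - 1)*(d + 3)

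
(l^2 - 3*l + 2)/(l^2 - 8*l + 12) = (l - 1)/(l - 6)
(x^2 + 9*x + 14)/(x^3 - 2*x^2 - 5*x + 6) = (x + 7)/(x^2 - 4*x + 3)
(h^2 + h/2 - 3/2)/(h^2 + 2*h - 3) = (h + 3/2)/(h + 3)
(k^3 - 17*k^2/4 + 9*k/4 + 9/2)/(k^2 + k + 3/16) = 4*(k^2 - 5*k + 6)/(4*k + 1)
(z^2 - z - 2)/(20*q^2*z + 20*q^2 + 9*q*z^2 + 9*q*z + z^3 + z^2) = (z - 2)/(20*q^2 + 9*q*z + z^2)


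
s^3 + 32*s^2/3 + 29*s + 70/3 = (s + 5/3)*(s + 2)*(s + 7)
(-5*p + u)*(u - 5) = -5*p*u + 25*p + u^2 - 5*u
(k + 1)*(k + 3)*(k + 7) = k^3 + 11*k^2 + 31*k + 21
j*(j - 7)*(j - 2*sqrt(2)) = j^3 - 7*j^2 - 2*sqrt(2)*j^2 + 14*sqrt(2)*j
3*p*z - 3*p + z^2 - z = (3*p + z)*(z - 1)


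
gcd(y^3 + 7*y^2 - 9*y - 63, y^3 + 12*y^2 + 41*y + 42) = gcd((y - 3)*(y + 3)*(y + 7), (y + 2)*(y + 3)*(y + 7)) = y^2 + 10*y + 21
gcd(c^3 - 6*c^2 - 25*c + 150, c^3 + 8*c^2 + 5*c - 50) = c + 5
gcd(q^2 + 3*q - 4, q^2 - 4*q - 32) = q + 4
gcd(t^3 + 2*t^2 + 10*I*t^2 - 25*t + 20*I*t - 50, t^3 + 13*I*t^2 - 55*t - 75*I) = t^2 + 10*I*t - 25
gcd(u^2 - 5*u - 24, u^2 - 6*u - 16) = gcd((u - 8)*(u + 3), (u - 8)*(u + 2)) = u - 8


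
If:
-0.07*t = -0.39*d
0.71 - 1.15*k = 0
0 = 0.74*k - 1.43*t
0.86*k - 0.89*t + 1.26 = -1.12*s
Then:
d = 0.06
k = 0.62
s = -1.35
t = 0.32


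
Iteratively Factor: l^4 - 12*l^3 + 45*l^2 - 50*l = (l)*(l^3 - 12*l^2 + 45*l - 50) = l*(l - 5)*(l^2 - 7*l + 10) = l*(l - 5)^2*(l - 2)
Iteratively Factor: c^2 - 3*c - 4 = (c - 4)*(c + 1)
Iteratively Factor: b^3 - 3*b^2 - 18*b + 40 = (b + 4)*(b^2 - 7*b + 10) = (b - 5)*(b + 4)*(b - 2)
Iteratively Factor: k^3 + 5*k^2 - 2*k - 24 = (k + 4)*(k^2 + k - 6) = (k - 2)*(k + 4)*(k + 3)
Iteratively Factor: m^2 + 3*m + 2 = (m + 1)*(m + 2)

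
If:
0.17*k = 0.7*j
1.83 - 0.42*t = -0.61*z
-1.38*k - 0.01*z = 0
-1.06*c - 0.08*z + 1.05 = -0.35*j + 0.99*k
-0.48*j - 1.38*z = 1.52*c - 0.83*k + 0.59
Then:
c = 1.10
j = 0.00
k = 0.01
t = 1.98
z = -1.64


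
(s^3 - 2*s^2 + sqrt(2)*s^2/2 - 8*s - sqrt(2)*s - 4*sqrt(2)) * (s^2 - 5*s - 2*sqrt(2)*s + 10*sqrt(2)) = s^5 - 7*s^4 - 3*sqrt(2)*s^4/2 + 21*sqrt(2)*s^3/2 - 3*sqrt(2)*s^2 + 54*s^2 - 60*sqrt(2)*s - 4*s - 80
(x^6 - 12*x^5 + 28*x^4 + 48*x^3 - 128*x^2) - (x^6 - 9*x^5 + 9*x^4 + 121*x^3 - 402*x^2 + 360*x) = -3*x^5 + 19*x^4 - 73*x^3 + 274*x^2 - 360*x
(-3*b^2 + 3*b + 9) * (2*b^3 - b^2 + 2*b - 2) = -6*b^5 + 9*b^4 + 9*b^3 + 3*b^2 + 12*b - 18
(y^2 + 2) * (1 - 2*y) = -2*y^3 + y^2 - 4*y + 2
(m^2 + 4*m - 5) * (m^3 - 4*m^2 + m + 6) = m^5 - 20*m^3 + 30*m^2 + 19*m - 30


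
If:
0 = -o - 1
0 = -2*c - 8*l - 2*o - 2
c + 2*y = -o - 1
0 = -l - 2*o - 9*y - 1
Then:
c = -4/19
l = 1/19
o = -1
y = 2/19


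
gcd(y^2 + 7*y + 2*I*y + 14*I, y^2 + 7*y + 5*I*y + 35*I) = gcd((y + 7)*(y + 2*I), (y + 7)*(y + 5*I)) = y + 7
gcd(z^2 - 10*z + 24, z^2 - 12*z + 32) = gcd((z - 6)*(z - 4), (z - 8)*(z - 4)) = z - 4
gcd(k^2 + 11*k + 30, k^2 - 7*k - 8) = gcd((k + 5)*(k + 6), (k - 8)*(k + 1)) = 1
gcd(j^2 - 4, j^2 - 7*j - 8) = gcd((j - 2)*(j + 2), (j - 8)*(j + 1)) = 1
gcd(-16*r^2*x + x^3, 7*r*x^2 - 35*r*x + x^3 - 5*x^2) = x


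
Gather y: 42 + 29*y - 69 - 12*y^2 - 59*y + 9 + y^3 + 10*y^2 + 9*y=y^3 - 2*y^2 - 21*y - 18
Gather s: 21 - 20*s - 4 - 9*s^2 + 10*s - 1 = -9*s^2 - 10*s + 16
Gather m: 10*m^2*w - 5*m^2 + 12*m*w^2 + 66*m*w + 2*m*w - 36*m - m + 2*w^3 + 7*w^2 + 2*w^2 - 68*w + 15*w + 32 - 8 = m^2*(10*w - 5) + m*(12*w^2 + 68*w - 37) + 2*w^3 + 9*w^2 - 53*w + 24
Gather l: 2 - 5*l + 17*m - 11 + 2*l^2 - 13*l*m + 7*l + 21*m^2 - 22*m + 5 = 2*l^2 + l*(2 - 13*m) + 21*m^2 - 5*m - 4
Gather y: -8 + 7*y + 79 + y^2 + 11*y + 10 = y^2 + 18*y + 81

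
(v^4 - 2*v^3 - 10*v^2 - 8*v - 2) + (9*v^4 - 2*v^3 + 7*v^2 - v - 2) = 10*v^4 - 4*v^3 - 3*v^2 - 9*v - 4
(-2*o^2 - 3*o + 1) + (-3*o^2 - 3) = -5*o^2 - 3*o - 2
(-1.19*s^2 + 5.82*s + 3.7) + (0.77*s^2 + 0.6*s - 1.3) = -0.42*s^2 + 6.42*s + 2.4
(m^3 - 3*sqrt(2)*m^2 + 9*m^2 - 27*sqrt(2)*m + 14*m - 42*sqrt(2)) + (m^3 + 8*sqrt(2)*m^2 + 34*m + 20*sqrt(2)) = 2*m^3 + 5*sqrt(2)*m^2 + 9*m^2 - 27*sqrt(2)*m + 48*m - 22*sqrt(2)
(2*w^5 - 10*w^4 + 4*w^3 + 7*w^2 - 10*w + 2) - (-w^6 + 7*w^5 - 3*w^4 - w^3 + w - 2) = w^6 - 5*w^5 - 7*w^4 + 5*w^3 + 7*w^2 - 11*w + 4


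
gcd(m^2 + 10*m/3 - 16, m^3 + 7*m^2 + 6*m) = m + 6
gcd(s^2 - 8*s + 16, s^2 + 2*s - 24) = s - 4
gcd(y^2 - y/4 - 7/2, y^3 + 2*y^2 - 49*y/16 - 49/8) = y + 7/4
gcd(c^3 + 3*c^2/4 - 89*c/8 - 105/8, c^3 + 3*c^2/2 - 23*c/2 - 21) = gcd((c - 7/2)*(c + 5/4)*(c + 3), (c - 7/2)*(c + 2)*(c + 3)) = c^2 - c/2 - 21/2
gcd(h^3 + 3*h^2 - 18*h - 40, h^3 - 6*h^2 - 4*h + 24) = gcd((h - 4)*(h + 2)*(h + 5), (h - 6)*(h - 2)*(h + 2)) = h + 2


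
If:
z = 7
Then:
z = 7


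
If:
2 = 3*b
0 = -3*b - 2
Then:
No Solution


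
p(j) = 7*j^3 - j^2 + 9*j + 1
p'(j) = 21*j^2 - 2*j + 9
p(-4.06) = -520.49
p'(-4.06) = 363.28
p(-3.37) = -308.60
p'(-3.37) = 254.23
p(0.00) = 1.00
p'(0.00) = 9.00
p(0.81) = 11.35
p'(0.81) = 21.16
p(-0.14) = -0.30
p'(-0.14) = 9.69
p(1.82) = 56.27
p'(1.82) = 74.92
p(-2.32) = -112.67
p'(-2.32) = 126.67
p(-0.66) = -7.39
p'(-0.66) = 19.47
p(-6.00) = -1601.00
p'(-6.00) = 777.00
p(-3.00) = -224.00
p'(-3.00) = 204.00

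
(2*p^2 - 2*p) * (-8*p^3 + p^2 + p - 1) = -16*p^5 + 18*p^4 - 4*p^2 + 2*p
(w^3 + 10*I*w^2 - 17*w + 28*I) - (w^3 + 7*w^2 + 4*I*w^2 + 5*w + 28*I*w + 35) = -7*w^2 + 6*I*w^2 - 22*w - 28*I*w - 35 + 28*I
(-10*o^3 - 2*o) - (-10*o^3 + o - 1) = 1 - 3*o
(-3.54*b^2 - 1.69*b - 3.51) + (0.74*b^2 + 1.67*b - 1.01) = -2.8*b^2 - 0.02*b - 4.52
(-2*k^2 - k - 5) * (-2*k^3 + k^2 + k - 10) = 4*k^5 + 7*k^3 + 14*k^2 + 5*k + 50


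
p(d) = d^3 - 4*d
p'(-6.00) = 104.00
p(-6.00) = -192.00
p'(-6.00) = 104.00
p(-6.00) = -192.00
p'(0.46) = -3.37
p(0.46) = -1.74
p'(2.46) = 14.15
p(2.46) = 5.05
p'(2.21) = 10.65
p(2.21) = 1.95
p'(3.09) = 24.64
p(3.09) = 17.14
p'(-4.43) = 54.87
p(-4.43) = -69.22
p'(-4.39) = 53.82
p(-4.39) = -67.04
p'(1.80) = 5.72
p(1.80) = -1.37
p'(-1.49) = 2.66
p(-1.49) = 2.65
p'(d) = 3*d^2 - 4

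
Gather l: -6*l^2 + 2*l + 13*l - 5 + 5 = -6*l^2 + 15*l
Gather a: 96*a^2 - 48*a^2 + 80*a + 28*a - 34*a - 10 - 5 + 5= 48*a^2 + 74*a - 10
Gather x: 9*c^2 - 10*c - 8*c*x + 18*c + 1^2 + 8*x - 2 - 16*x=9*c^2 + 8*c + x*(-8*c - 8) - 1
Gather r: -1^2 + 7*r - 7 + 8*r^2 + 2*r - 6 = 8*r^2 + 9*r - 14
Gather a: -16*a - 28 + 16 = -16*a - 12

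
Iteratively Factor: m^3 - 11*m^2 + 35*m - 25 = (m - 5)*(m^2 - 6*m + 5) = (m - 5)^2*(m - 1)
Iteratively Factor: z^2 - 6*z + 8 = (z - 4)*(z - 2)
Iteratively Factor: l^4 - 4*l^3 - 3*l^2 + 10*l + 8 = (l - 4)*(l^3 - 3*l - 2) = (l - 4)*(l + 1)*(l^2 - l - 2) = (l - 4)*(l + 1)^2*(l - 2)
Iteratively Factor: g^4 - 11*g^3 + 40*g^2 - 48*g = (g)*(g^3 - 11*g^2 + 40*g - 48) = g*(g - 4)*(g^2 - 7*g + 12) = g*(g - 4)*(g - 3)*(g - 4)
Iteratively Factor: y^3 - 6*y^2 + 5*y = (y - 5)*(y^2 - y) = (y - 5)*(y - 1)*(y)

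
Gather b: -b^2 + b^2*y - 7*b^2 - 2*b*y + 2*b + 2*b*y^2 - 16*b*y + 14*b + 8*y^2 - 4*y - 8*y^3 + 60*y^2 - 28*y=b^2*(y - 8) + b*(2*y^2 - 18*y + 16) - 8*y^3 + 68*y^2 - 32*y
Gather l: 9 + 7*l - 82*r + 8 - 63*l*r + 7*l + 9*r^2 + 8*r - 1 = l*(14 - 63*r) + 9*r^2 - 74*r + 16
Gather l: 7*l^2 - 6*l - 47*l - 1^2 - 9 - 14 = 7*l^2 - 53*l - 24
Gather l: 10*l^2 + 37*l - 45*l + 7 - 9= 10*l^2 - 8*l - 2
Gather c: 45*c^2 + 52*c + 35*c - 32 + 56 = 45*c^2 + 87*c + 24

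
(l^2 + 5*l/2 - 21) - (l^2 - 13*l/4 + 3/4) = 23*l/4 - 87/4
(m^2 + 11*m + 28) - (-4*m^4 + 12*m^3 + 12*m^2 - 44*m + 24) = 4*m^4 - 12*m^3 - 11*m^2 + 55*m + 4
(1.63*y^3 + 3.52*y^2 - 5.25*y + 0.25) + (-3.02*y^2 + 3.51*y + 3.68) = 1.63*y^3 + 0.5*y^2 - 1.74*y + 3.93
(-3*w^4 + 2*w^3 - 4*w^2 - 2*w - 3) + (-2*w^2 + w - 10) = -3*w^4 + 2*w^3 - 6*w^2 - w - 13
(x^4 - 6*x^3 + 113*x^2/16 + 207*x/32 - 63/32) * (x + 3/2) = x^5 - 9*x^4/2 - 31*x^3/16 + 273*x^2/16 + 495*x/64 - 189/64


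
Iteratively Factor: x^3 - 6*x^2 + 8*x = (x)*(x^2 - 6*x + 8) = x*(x - 4)*(x - 2)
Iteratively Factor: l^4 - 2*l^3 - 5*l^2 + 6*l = (l - 3)*(l^3 + l^2 - 2*l) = (l - 3)*(l + 2)*(l^2 - l) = (l - 3)*(l - 1)*(l + 2)*(l)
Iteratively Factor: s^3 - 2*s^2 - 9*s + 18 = (s - 2)*(s^2 - 9) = (s - 2)*(s + 3)*(s - 3)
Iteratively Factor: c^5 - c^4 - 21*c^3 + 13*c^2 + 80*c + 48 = (c + 1)*(c^4 - 2*c^3 - 19*c^2 + 32*c + 48) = (c + 1)^2*(c^3 - 3*c^2 - 16*c + 48) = (c - 3)*(c + 1)^2*(c^2 - 16) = (c - 4)*(c - 3)*(c + 1)^2*(c + 4)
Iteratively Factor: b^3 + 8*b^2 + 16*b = (b + 4)*(b^2 + 4*b) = b*(b + 4)*(b + 4)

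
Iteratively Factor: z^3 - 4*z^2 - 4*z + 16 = (z - 2)*(z^2 - 2*z - 8) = (z - 2)*(z + 2)*(z - 4)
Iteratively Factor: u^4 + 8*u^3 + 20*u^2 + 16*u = (u + 2)*(u^3 + 6*u^2 + 8*u) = (u + 2)*(u + 4)*(u^2 + 2*u) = u*(u + 2)*(u + 4)*(u + 2)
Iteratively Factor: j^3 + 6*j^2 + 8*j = (j + 2)*(j^2 + 4*j) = (j + 2)*(j + 4)*(j)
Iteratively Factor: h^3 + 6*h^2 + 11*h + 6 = (h + 1)*(h^2 + 5*h + 6) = (h + 1)*(h + 2)*(h + 3)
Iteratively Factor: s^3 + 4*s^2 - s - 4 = (s - 1)*(s^2 + 5*s + 4) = (s - 1)*(s + 4)*(s + 1)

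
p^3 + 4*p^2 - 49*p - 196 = (p - 7)*(p + 4)*(p + 7)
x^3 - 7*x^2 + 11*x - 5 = (x - 5)*(x - 1)^2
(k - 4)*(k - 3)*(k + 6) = k^3 - k^2 - 30*k + 72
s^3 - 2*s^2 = s^2*(s - 2)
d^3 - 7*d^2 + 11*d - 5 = (d - 5)*(d - 1)^2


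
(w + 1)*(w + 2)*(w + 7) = w^3 + 10*w^2 + 23*w + 14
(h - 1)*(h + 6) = h^2 + 5*h - 6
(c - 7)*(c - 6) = c^2 - 13*c + 42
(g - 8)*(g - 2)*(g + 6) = g^3 - 4*g^2 - 44*g + 96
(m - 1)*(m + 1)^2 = m^3 + m^2 - m - 1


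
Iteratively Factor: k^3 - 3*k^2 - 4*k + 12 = (k - 2)*(k^2 - k - 6) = (k - 3)*(k - 2)*(k + 2)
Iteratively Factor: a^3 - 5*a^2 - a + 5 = (a - 5)*(a^2 - 1) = (a - 5)*(a - 1)*(a + 1)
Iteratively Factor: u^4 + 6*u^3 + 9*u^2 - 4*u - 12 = (u + 3)*(u^3 + 3*u^2 - 4) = (u - 1)*(u + 3)*(u^2 + 4*u + 4) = (u - 1)*(u + 2)*(u + 3)*(u + 2)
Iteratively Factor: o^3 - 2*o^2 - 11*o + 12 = (o - 1)*(o^2 - o - 12) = (o - 1)*(o + 3)*(o - 4)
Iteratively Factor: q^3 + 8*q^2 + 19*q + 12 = (q + 4)*(q^2 + 4*q + 3) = (q + 1)*(q + 4)*(q + 3)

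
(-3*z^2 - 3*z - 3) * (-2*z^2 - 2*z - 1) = 6*z^4 + 12*z^3 + 15*z^2 + 9*z + 3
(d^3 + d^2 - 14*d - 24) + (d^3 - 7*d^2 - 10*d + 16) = 2*d^3 - 6*d^2 - 24*d - 8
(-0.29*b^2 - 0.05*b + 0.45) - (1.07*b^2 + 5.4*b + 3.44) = -1.36*b^2 - 5.45*b - 2.99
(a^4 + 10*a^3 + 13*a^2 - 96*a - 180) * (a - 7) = a^5 + 3*a^4 - 57*a^3 - 187*a^2 + 492*a + 1260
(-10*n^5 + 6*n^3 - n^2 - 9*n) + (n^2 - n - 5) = -10*n^5 + 6*n^3 - 10*n - 5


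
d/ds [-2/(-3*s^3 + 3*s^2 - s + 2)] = 2*(-9*s^2 + 6*s - 1)/(3*s^3 - 3*s^2 + s - 2)^2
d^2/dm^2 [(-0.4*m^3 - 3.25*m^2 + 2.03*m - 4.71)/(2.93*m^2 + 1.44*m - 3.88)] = (3.5527136788005e-15*m^5 + 2.8421709430404e-14*m^4 + 51.525894*m^3 - 450.883794*m^2 - 16.89804*m - 201.793208)/(25.153757*m^6 + 37.086768*m^5 - 81.701292*m^4 - 95.236992*m^3 + 108.191472*m^2 + 65.035008*m - 58.411072)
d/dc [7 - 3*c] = -3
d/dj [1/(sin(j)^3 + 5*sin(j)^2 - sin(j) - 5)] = (-3*sin(j)^2 - 10*sin(j) + 1)/((sin(j) + 5)^2*cos(j)^3)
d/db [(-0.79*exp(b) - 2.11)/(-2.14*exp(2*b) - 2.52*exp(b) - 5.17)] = (-(0.79*exp(b) + 2.11)*(4.28*exp(b) + 2.52) + 1.6906*exp(2*b) + 1.9908*exp(b) + 4.0843)*exp(b)/(2.14*exp(2*b) + 2.52*exp(b) + 5.17)^2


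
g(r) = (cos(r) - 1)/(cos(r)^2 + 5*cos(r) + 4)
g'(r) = (2*sin(r)*cos(r) + 5*sin(r))*(cos(r) - 1)/(cos(r)^2 + 5*cos(r) + 4)^2 - sin(r)/(cos(r)^2 + 5*cos(r) + 4)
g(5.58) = -0.03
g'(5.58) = 0.09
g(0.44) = -0.01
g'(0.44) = -0.05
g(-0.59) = -0.02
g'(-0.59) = 0.07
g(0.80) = -0.04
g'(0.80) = -0.11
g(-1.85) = -0.47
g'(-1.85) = 1.11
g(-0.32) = -0.01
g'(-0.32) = 0.03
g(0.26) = -0.00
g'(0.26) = -0.03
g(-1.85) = -0.47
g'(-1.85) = 1.11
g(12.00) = -0.02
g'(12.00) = 0.07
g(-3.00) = -66.06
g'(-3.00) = 939.36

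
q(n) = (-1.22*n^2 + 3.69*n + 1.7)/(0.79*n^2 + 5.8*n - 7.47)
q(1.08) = -14.98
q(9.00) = -0.59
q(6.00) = -0.36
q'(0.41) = -1.33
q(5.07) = -0.26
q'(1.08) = -398.86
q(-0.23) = -0.09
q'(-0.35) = -0.50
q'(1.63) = -2.32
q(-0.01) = -0.22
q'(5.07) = -0.12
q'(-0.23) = -0.54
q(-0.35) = -0.03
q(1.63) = 1.10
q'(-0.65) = -0.44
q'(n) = (3.69 - 2.44*n)/(0.79*n^2 + 5.8*n - 7.47) + (-1.58*n - 5.8)*(-1.22*n^2 + 3.69*n + 1.7)/(0.79*n^2 + 5.8*n - 7.47)^2 = (-9.9911*n^2 + 15.5408*n - 37.4243)/(0.6241*n^4 + 9.164*n^3 + 21.8374*n^2 - 86.652*n + 55.8009)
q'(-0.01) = -0.66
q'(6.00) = -0.10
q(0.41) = -0.61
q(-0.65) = 0.11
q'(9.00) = -0.06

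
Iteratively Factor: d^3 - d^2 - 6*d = (d)*(d^2 - d - 6) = d*(d - 3)*(d + 2)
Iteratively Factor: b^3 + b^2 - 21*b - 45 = (b + 3)*(b^2 - 2*b - 15) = (b + 3)^2*(b - 5)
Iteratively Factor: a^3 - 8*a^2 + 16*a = (a - 4)*(a^2 - 4*a) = (a - 4)^2*(a)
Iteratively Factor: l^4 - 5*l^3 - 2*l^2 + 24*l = (l - 3)*(l^3 - 2*l^2 - 8*l) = l*(l - 3)*(l^2 - 2*l - 8) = l*(l - 3)*(l + 2)*(l - 4)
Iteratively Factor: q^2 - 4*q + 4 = (q - 2)*(q - 2)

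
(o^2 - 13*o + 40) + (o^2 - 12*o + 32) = 2*o^2 - 25*o + 72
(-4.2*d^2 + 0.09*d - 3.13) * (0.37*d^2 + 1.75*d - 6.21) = -1.554*d^4 - 7.3167*d^3 + 25.0814*d^2 - 6.0364*d + 19.4373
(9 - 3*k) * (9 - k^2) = 3*k^3 - 9*k^2 - 27*k + 81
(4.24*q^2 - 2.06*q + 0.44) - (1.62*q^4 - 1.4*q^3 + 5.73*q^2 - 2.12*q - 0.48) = -1.62*q^4 + 1.4*q^3 - 1.49*q^2 + 0.0600000000000001*q + 0.92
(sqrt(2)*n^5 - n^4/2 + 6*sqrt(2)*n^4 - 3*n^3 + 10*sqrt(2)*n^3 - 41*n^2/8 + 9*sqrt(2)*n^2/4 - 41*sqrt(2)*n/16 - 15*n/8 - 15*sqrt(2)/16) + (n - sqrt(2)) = sqrt(2)*n^5 - n^4/2 + 6*sqrt(2)*n^4 - 3*n^3 + 10*sqrt(2)*n^3 - 41*n^2/8 + 9*sqrt(2)*n^2/4 - 41*sqrt(2)*n/16 - 7*n/8 - 31*sqrt(2)/16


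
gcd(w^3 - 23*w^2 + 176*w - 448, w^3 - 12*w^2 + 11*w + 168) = w^2 - 15*w + 56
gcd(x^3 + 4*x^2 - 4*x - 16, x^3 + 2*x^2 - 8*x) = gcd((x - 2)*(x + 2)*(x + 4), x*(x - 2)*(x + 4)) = x^2 + 2*x - 8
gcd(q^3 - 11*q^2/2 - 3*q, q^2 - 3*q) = q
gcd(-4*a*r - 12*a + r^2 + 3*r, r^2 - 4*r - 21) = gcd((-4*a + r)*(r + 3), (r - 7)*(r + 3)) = r + 3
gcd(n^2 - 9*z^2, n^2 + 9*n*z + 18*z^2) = n + 3*z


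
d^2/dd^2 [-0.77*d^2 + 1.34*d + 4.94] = -1.54000000000000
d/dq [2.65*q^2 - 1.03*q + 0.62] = 5.3*q - 1.03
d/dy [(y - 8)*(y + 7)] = 2*y - 1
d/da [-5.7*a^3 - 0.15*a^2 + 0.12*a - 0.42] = -17.1*a^2 - 0.3*a + 0.12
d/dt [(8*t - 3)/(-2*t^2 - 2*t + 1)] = 2*(8*t^2 - 6*t + 1)/(4*t^4 + 8*t^3 - 4*t + 1)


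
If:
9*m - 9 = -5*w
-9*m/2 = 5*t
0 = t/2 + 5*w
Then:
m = 20/21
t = -6/7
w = 3/35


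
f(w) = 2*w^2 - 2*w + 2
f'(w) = 4*w - 2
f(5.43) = 50.11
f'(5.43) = 19.72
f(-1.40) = 8.72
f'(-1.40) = -7.60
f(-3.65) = 35.94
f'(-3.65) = -16.60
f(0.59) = 1.52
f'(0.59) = 0.36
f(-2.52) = 19.74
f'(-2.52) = -12.08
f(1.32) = 2.84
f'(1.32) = 3.28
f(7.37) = 95.89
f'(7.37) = 27.48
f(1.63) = 4.05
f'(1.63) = 4.52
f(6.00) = 62.00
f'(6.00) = 22.00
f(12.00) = 266.00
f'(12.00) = 46.00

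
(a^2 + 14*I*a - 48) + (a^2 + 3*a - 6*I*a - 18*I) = 2*a^2 + 3*a + 8*I*a - 48 - 18*I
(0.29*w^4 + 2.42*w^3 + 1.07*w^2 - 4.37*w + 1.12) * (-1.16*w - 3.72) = -0.3364*w^5 - 3.886*w^4 - 10.2436*w^3 + 1.0888*w^2 + 14.9572*w - 4.1664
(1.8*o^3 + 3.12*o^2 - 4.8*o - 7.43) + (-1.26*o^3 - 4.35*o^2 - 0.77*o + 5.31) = 0.54*o^3 - 1.23*o^2 - 5.57*o - 2.12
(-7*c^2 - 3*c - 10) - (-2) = -7*c^2 - 3*c - 8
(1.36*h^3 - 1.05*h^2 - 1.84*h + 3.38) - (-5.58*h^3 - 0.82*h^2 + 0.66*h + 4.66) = 6.94*h^3 - 0.23*h^2 - 2.5*h - 1.28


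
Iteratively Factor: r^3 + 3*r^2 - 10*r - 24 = (r - 3)*(r^2 + 6*r + 8) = (r - 3)*(r + 4)*(r + 2)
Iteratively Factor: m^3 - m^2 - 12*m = (m - 4)*(m^2 + 3*m) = m*(m - 4)*(m + 3)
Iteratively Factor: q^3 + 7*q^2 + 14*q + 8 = (q + 4)*(q^2 + 3*q + 2) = (q + 2)*(q + 4)*(q + 1)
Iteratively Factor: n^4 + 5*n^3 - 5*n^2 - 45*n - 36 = (n - 3)*(n^3 + 8*n^2 + 19*n + 12) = (n - 3)*(n + 1)*(n^2 + 7*n + 12) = (n - 3)*(n + 1)*(n + 4)*(n + 3)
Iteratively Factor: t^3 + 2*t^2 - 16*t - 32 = (t + 4)*(t^2 - 2*t - 8) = (t + 2)*(t + 4)*(t - 4)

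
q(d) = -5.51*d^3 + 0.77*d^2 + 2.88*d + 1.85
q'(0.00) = 2.88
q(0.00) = 1.85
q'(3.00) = -141.27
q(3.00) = -131.35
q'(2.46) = -93.36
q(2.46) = -68.43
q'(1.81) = -48.49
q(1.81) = -23.09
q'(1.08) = -14.74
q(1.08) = -1.08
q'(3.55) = -199.97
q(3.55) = -224.73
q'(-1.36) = -29.79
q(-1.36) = 13.22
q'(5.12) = -422.56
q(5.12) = -702.76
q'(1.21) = -19.46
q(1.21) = -3.30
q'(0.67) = -3.51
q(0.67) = 2.47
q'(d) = -16.53*d^2 + 1.54*d + 2.88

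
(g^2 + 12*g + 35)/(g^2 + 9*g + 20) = (g + 7)/(g + 4)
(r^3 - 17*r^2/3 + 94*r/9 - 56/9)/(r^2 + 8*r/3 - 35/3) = (3*r^2 - 10*r + 8)/(3*(r + 5))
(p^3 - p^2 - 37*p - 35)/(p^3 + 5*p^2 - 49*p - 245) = (p + 1)/(p + 7)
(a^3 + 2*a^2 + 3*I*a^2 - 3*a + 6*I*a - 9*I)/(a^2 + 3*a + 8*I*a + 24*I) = (a^2 + a*(-1 + 3*I) - 3*I)/(a + 8*I)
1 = 1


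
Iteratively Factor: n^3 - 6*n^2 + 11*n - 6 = (n - 2)*(n^2 - 4*n + 3) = (n - 2)*(n - 1)*(n - 3)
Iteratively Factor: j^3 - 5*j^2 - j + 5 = (j - 5)*(j^2 - 1) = (j - 5)*(j + 1)*(j - 1)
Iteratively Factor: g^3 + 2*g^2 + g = (g + 1)*(g^2 + g) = g*(g + 1)*(g + 1)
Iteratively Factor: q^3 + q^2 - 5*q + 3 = (q + 3)*(q^2 - 2*q + 1) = (q - 1)*(q + 3)*(q - 1)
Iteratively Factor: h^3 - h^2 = (h)*(h^2 - h) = h*(h - 1)*(h)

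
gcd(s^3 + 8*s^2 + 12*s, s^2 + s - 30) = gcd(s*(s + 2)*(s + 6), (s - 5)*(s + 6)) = s + 6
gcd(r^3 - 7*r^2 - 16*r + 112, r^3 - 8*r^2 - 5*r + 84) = r^2 - 11*r + 28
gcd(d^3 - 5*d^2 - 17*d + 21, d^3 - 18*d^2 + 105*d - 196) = d - 7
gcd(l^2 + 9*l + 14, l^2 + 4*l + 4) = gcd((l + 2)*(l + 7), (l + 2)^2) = l + 2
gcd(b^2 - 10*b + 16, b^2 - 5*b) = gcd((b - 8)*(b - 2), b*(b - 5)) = 1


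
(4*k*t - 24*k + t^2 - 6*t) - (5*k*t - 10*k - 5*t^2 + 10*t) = -k*t - 14*k + 6*t^2 - 16*t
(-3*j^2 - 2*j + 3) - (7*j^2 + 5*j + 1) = -10*j^2 - 7*j + 2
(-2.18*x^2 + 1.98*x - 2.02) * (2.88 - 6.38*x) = 13.9084*x^3 - 18.9108*x^2 + 18.59*x - 5.8176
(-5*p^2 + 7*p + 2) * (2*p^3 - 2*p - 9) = -10*p^5 + 14*p^4 + 14*p^3 + 31*p^2 - 67*p - 18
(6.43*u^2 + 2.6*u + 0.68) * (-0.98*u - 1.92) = -6.3014*u^3 - 14.8936*u^2 - 5.6584*u - 1.3056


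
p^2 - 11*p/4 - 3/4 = (p - 3)*(p + 1/4)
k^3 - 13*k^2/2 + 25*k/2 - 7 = (k - 7/2)*(k - 2)*(k - 1)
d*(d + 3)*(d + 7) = d^3 + 10*d^2 + 21*d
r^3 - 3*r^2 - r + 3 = (r - 3)*(r - 1)*(r + 1)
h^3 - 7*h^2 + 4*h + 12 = (h - 6)*(h - 2)*(h + 1)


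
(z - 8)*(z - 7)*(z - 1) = z^3 - 16*z^2 + 71*z - 56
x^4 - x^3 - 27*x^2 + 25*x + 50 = (x - 5)*(x - 2)*(x + 1)*(x + 5)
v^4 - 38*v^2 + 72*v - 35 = (v - 5)*(v - 1)^2*(v + 7)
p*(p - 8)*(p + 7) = p^3 - p^2 - 56*p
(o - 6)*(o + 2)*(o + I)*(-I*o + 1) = -I*o^4 + 2*o^3 + 4*I*o^3 - 8*o^2 + 13*I*o^2 - 24*o - 4*I*o - 12*I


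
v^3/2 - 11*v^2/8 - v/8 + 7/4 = (v/2 + 1/2)*(v - 2)*(v - 7/4)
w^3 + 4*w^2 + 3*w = w*(w + 1)*(w + 3)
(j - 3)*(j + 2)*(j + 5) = j^3 + 4*j^2 - 11*j - 30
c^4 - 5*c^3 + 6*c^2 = c^2*(c - 3)*(c - 2)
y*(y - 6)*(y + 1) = y^3 - 5*y^2 - 6*y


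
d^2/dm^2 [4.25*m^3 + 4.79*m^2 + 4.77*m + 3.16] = 25.5*m + 9.58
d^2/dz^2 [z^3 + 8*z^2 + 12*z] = 6*z + 16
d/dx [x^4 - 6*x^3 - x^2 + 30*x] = 4*x^3 - 18*x^2 - 2*x + 30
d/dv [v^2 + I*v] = 2*v + I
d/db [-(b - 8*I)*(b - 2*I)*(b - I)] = -3*b^2 + 22*I*b + 26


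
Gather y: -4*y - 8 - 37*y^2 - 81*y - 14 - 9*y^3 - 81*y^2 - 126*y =-9*y^3 - 118*y^2 - 211*y - 22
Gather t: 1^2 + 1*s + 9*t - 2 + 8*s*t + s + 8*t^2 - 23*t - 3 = 2*s + 8*t^2 + t*(8*s - 14) - 4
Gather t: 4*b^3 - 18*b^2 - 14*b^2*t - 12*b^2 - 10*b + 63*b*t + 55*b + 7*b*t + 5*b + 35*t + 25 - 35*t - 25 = 4*b^3 - 30*b^2 + 50*b + t*(-14*b^2 + 70*b)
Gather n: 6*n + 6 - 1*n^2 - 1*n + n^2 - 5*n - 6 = 0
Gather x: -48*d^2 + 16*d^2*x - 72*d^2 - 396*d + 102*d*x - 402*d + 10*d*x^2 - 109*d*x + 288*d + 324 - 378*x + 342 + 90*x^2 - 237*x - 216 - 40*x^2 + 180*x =-120*d^2 - 510*d + x^2*(10*d + 50) + x*(16*d^2 - 7*d - 435) + 450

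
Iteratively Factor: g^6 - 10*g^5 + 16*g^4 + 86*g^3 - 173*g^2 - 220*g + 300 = (g + 2)*(g^5 - 12*g^4 + 40*g^3 + 6*g^2 - 185*g + 150) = (g + 2)^2*(g^4 - 14*g^3 + 68*g^2 - 130*g + 75) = (g - 1)*(g + 2)^2*(g^3 - 13*g^2 + 55*g - 75) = (g - 5)*(g - 1)*(g + 2)^2*(g^2 - 8*g + 15) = (g - 5)*(g - 3)*(g - 1)*(g + 2)^2*(g - 5)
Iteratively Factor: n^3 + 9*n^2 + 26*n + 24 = (n + 2)*(n^2 + 7*n + 12) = (n + 2)*(n + 3)*(n + 4)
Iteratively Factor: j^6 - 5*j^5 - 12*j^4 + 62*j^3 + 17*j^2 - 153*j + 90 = (j - 3)*(j^5 - 2*j^4 - 18*j^3 + 8*j^2 + 41*j - 30) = (j - 5)*(j - 3)*(j^4 + 3*j^3 - 3*j^2 - 7*j + 6) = (j - 5)*(j - 3)*(j + 2)*(j^3 + j^2 - 5*j + 3) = (j - 5)*(j - 3)*(j + 2)*(j + 3)*(j^2 - 2*j + 1) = (j - 5)*(j - 3)*(j - 1)*(j + 2)*(j + 3)*(j - 1)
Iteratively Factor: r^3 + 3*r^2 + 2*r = (r + 1)*(r^2 + 2*r) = (r + 1)*(r + 2)*(r)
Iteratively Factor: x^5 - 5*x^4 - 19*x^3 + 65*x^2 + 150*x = (x + 2)*(x^4 - 7*x^3 - 5*x^2 + 75*x) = (x - 5)*(x + 2)*(x^3 - 2*x^2 - 15*x) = x*(x - 5)*(x + 2)*(x^2 - 2*x - 15) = x*(x - 5)*(x + 2)*(x + 3)*(x - 5)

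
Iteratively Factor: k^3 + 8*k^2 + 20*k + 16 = (k + 4)*(k^2 + 4*k + 4) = (k + 2)*(k + 4)*(k + 2)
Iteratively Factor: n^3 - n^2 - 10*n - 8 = (n - 4)*(n^2 + 3*n + 2) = (n - 4)*(n + 1)*(n + 2)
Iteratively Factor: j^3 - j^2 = (j - 1)*(j^2) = j*(j - 1)*(j)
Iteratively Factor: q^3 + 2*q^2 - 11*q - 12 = (q - 3)*(q^2 + 5*q + 4) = (q - 3)*(q + 4)*(q + 1)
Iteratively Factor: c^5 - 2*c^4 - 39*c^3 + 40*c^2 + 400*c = (c - 5)*(c^4 + 3*c^3 - 24*c^2 - 80*c) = c*(c - 5)*(c^3 + 3*c^2 - 24*c - 80) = c*(c - 5)^2*(c^2 + 8*c + 16) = c*(c - 5)^2*(c + 4)*(c + 4)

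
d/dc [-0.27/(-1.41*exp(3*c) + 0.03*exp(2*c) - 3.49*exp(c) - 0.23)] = (-1.1421*exp(2*c) + 0.0162*exp(c) - 0.9423)*exp(c)/(1.41*exp(3*c) - 0.03*exp(2*c) + 3.49*exp(c) + 0.23)^2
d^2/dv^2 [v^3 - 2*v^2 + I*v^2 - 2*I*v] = 6*v - 4 + 2*I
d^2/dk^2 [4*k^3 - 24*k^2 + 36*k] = 24*k - 48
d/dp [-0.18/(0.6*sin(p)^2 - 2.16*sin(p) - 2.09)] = (0.216*sin(p) - 0.3888)*cos(p)/(-0.6*sin(p)^2 + 2.16*sin(p) + 2.09)^2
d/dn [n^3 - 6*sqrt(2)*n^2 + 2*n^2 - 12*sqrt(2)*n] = 3*n^2 - 12*sqrt(2)*n + 4*n - 12*sqrt(2)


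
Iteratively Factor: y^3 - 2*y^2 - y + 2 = (y - 1)*(y^2 - y - 2) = (y - 1)*(y + 1)*(y - 2)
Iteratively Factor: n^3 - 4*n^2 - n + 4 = (n + 1)*(n^2 - 5*n + 4) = (n - 1)*(n + 1)*(n - 4)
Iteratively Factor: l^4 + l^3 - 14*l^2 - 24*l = (l)*(l^3 + l^2 - 14*l - 24) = l*(l + 2)*(l^2 - l - 12) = l*(l + 2)*(l + 3)*(l - 4)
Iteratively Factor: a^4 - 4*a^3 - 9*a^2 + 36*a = (a - 4)*(a^3 - 9*a) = a*(a - 4)*(a^2 - 9) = a*(a - 4)*(a - 3)*(a + 3)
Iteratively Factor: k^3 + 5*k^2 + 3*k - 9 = (k + 3)*(k^2 + 2*k - 3) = (k - 1)*(k + 3)*(k + 3)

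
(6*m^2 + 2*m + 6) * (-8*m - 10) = -48*m^3 - 76*m^2 - 68*m - 60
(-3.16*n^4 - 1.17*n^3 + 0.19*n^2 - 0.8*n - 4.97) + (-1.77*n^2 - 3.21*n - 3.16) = -3.16*n^4 - 1.17*n^3 - 1.58*n^2 - 4.01*n - 8.13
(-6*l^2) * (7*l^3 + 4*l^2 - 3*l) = -42*l^5 - 24*l^4 + 18*l^3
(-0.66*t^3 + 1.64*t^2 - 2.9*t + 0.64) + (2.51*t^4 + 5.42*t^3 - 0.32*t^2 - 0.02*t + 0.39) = 2.51*t^4 + 4.76*t^3 + 1.32*t^2 - 2.92*t + 1.03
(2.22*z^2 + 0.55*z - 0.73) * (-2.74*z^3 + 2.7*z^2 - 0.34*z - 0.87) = -6.0828*z^5 + 4.487*z^4 + 2.7304*z^3 - 4.0894*z^2 - 0.2303*z + 0.6351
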